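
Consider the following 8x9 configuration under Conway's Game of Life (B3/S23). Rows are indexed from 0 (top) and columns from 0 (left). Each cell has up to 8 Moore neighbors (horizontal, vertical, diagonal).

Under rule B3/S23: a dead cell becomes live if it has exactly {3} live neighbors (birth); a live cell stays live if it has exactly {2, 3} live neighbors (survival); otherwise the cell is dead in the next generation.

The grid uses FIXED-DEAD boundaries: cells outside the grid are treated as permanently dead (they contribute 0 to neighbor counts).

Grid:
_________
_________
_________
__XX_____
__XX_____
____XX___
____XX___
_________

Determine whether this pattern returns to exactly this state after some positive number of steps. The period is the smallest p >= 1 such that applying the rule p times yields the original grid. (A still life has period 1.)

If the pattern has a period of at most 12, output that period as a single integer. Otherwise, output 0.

Simulating and comparing each generation to the original:
Gen 0 (original, given above): 8 live cells
Gen 1: 6 live cells, differs from original
Gen 2: 8 live cells, MATCHES original -> period = 2

Answer: 2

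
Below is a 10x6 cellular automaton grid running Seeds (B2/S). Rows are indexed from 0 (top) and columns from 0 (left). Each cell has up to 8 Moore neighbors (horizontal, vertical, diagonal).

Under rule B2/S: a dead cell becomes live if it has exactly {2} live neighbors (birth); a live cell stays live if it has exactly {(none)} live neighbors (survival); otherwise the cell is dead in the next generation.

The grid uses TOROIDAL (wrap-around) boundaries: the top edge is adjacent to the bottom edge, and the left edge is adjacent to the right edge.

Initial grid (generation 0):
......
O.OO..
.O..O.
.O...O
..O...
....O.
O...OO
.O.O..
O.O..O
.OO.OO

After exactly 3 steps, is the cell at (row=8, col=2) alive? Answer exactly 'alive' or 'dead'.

Answer: alive

Derivation:
Simulating step by step:
Generation 0 (given above): 21 live cells
Generation 1: 13 live cells
......
....OO
......
...OO.
OO.OOO
OO....
.OO...
......
......
......
Generation 2: 5 live cells
....OO
......
......
.O....
......
......
......
.OO...
......
......
Generation 3: 8 live cells
......
....OO
......
......
......
......
.OO...
......
.OO...
....OO

Cell (8,2) at generation 3: 1 -> alive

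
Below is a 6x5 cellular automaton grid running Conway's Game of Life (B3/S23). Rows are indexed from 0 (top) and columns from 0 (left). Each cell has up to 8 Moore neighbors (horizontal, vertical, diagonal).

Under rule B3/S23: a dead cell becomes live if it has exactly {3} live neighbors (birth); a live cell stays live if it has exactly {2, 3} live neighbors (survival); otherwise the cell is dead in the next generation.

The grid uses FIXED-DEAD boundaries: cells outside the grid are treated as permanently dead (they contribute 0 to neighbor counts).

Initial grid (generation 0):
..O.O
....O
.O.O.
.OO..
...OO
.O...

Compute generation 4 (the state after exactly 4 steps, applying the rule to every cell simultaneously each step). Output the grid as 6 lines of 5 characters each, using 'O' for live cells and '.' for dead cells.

Simulating step by step:
Generation 0 (given above): 10 live cells
Generation 1: 9 live cells
...O.
..O.O
.O.O.
.O..O
.O.O.
.....
Generation 2: 11 live cells
...O.
..O.O
.O.OO
OO.OO
..O..
.....
Generation 3: 11 live cells
...O.
..O.O
OO...
OO..O
.OOO.
.....
Generation 4: 13 live cells
(generation 4 grid is the final answer)

Answer: ...O.
.OOO.
O.OO.
...O.
OOOO.
..O..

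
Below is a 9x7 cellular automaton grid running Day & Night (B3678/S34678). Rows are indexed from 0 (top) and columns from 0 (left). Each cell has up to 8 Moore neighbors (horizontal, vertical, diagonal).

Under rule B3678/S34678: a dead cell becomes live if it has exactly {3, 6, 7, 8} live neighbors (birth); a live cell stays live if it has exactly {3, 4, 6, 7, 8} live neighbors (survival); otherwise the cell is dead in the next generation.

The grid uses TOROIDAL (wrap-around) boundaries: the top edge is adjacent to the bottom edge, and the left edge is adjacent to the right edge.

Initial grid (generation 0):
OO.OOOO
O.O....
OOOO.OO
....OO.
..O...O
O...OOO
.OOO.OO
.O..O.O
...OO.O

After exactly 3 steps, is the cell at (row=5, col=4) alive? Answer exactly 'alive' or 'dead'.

Answer: alive

Derivation:
Simulating step by step:
Generation 0 (given above): 33 live cells
Generation 1: 36 live cells
OO.OOOO
OO....O
OOOO.OO
....OO.
O..O.OO
O...O..
OOOO.O.
....OOO
OO.O.OO
Generation 2: 29 live cells
O...O.O
OOO..OO
.OO..O.
......O
.....OO
O...O.O
OO.O.O.
O.....O
OO.OOOO
Generation 3: 30 live cells
OO..OOO
..OOOO.
.OO..O.
O.....O
.....OO
OO..O..
.O..OOO
O..O..O
OO..O.O

Cell (5,4) at generation 3: 1 -> alive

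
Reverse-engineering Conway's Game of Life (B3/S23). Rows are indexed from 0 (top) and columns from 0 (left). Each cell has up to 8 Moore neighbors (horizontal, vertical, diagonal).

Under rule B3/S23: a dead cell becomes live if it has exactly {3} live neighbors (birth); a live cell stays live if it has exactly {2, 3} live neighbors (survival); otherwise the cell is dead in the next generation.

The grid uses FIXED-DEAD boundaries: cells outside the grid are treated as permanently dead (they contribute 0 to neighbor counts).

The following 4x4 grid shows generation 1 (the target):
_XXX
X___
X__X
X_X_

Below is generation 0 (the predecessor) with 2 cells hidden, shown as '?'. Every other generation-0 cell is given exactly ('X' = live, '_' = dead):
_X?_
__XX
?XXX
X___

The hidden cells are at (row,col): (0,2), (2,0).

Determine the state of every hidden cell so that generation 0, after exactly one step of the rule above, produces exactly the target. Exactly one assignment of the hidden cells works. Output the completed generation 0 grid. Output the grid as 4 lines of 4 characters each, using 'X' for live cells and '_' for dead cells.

Answer: _XX_
__XX
XXXX
X___

Derivation:
Hidden generation-0 cells (in order): (0,2), (2,0).
A hidden cell only influences target cells in its own 3x3 neighborhood. Try each of the 2^2 = 4 assignments, step the completed generation 0 forward once under B3/S23, and compare with the target:
  (0,2)=_ (2,0)=_ -> step gives (0,1)='_' but target has 'X' -> reject
  (0,2)=_ (2,0)=X -> step gives (0,1)='_' but target has 'X' -> reject
  (0,2)=X (2,0)=_ -> step gives (1,0)='_' but target has 'X' -> reject
  (0,2)=X (2,0)=X -> step reproduces the target at every cell -> ACCEPT
Unique solution: (0,2)=live, (2,0)=live.
Check: live-neighbor counts of every cell in the completed generation 0:
1233
3664
2443
2432
Applying B3/S23 to generation 0 with these counts gives:
_XXX
X___
X__X
X_X_
which matches the target exactly.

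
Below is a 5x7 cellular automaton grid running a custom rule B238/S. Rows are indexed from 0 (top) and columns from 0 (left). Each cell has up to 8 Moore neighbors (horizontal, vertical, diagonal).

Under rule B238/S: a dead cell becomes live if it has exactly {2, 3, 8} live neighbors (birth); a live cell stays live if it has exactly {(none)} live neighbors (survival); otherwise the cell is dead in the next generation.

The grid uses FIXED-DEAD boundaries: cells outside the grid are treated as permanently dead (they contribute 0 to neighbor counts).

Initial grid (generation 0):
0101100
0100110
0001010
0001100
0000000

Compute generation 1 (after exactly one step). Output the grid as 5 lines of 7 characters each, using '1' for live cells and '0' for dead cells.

Answer: 1010010
1000001
0010001
0010010
0001100

Derivation:
Simulating step by step:
Generation 0 (given above): 10 live cells
Generation 1: 11 live cells
(generation 1 grid is the final answer)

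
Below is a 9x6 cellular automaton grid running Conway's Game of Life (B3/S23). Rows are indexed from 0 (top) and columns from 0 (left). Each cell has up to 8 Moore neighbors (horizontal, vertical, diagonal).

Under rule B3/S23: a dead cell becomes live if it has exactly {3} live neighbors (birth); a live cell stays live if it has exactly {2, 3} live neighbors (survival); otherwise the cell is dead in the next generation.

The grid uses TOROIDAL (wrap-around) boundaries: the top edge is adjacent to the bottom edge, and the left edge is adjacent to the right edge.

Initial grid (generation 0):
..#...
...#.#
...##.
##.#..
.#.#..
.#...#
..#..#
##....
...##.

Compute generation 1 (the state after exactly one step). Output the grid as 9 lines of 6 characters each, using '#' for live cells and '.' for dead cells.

Answer: ..#...
..##..
#..#.#
##.#..
.#..#.
.#..#.
..#..#
######
.###..

Derivation:
Simulating step by step:
Generation 0 (given above): 18 live cells
Generation 1: 24 live cells
(generation 1 grid is the final answer)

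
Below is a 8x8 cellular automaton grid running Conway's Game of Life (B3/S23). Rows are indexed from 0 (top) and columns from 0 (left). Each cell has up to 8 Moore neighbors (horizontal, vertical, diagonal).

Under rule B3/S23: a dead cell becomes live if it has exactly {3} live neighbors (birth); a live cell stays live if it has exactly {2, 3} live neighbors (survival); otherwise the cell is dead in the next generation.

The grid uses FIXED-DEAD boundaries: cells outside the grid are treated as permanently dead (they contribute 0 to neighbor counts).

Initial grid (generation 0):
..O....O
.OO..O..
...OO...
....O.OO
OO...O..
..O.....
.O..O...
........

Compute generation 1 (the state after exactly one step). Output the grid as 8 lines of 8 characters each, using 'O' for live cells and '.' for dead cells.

Simulating step by step:
Generation 0 (given above): 16 live cells
Generation 1: 17 live cells
(generation 1 grid is the final answer)

Answer: .OO.....
.OO.O...
..OOO.O.
...OO.O.
.O...OO.
O.O.....
........
........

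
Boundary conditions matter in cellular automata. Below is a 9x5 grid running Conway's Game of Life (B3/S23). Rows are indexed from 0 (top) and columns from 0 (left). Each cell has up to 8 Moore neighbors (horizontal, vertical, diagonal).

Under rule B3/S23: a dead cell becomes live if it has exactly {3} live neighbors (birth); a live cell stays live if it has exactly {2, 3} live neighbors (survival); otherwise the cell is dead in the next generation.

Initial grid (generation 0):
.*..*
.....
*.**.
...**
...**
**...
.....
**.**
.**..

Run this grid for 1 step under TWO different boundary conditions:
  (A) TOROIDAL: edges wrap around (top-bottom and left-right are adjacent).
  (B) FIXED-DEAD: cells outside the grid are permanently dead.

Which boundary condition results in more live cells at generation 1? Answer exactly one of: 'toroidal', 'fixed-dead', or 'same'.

Under TOROIDAL boundary, generation 1:
***..
*****
..**.
*....
..**.
*...*
..*..
**.**
.....
Population = 20

Under FIXED-DEAD boundary, generation 1:
.....
.***.
..***
.....
..***
.....
..*..
**.*.
****.
Population = 17

Comparison: toroidal=20, fixed-dead=17 -> toroidal

Answer: toroidal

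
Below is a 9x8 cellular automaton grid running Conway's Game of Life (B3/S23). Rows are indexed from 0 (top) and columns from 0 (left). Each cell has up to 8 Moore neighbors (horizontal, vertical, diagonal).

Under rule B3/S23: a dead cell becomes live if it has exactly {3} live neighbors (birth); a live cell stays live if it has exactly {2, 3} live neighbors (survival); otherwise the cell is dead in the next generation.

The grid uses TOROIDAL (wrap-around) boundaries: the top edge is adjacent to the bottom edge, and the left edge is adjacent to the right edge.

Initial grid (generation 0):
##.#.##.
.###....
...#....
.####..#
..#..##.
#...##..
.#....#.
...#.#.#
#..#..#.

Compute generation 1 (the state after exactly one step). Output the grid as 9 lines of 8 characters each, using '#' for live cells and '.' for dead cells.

Simulating step by step:
Generation 0 (given above): 28 live cells
Generation 1: 30 live cells
(generation 1 grid is the final answer)

Answer: #..#.##.
##.#....
#.......
.#..###.
#.#...##
.#..#..#
#.....##
#.#.##.#
##.#....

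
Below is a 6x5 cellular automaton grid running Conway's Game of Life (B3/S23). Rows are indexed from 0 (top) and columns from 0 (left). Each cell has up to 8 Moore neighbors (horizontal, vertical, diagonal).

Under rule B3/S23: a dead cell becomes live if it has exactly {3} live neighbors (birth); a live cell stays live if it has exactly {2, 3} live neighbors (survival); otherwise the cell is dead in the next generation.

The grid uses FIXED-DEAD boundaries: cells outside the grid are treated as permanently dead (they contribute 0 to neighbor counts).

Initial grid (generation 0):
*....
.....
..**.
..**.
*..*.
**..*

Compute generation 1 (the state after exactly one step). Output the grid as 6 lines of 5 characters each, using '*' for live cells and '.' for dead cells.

Simulating step by step:
Generation 0 (given above): 10 live cells
Generation 1: 9 live cells
(generation 1 grid is the final answer)

Answer: .....
.....
..**.
.*..*
*..**
**...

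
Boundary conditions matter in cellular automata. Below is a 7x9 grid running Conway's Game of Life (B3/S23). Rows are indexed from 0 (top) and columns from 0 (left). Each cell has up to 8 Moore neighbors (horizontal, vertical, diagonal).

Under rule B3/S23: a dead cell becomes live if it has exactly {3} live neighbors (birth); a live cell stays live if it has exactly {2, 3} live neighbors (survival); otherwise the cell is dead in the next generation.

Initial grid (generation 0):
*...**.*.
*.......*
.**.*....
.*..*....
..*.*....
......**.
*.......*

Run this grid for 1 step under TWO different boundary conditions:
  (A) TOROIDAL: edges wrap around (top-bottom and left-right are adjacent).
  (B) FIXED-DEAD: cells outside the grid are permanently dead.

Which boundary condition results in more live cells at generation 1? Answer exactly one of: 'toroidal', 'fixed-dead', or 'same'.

Under TOROIDAL boundary, generation 1:
.*.....*.
*..***..*
.***.....
.*..**...
...*.*...
.......**
*....*...
Population = 19

Under FIXED-DEAD boundary, generation 1:
.........
*..***...
****.....
.*..**...
...*.*...
.......*.
.......*.
Population = 15

Comparison: toroidal=19, fixed-dead=15 -> toroidal

Answer: toroidal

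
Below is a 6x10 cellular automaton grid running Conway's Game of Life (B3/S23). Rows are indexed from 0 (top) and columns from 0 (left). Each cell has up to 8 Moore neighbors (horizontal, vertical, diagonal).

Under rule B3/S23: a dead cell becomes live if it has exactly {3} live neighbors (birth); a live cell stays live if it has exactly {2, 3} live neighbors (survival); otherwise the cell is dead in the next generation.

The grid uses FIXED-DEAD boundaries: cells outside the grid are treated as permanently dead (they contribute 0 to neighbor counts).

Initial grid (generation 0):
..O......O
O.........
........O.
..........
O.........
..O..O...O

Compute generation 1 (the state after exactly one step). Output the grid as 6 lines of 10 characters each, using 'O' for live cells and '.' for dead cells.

Answer: ..........
..........
..........
..........
..........
..........

Derivation:
Simulating step by step:
Generation 0 (given above): 8 live cells
Generation 1: 0 live cells
(generation 1 grid is the final answer)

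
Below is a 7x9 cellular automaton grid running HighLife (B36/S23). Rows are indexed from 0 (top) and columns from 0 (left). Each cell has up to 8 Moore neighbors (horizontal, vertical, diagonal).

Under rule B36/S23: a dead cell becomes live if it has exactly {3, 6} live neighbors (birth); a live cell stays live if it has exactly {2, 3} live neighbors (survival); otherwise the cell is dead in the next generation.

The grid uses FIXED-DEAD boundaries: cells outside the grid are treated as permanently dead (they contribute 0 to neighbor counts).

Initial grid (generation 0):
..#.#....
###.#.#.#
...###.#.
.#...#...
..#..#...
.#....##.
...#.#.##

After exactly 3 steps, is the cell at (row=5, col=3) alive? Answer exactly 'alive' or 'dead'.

Simulating step by step:
Generation 0 (given above): 23 live cells
Generation 1: 23 live cells
..#..#...
.###..##.
#..#...#.
..##.#...
.##..#...
..#.##.##
.......##
Generation 2: 25 live cells
.###..#..
.#.##.##.
..#....#.
...#..#..
.#...#...
.#####.##
......###
Generation 3: 33 live cells
.#.#####.
.##.####.
..#.##.#.
..#...#..
.#...#.#.
.#####..#
..#####.#

Cell (5,3) at generation 3: 1 -> alive

Answer: alive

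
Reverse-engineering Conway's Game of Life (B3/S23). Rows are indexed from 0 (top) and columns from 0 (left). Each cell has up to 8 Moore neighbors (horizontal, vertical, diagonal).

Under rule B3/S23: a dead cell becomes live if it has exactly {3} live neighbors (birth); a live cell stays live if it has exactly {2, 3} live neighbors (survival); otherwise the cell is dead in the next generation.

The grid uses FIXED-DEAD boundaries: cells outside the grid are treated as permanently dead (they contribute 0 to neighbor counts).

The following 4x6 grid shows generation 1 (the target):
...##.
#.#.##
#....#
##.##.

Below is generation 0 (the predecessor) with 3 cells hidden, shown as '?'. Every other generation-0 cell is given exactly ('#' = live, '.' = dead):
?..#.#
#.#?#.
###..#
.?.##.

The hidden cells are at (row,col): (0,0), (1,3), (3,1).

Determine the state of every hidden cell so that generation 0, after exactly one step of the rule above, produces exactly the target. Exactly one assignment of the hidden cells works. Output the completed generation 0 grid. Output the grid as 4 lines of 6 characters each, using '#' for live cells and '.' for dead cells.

Answer: ...#.#
#.#.#.
###..#
.#.##.

Derivation:
Hidden generation-0 cells (in order): (0,0), (1,3), (3,1).
A hidden cell only influences target cells in its own 3x3 neighborhood. Try each of the 2^3 = 8 assignments, step the completed generation 0 forward once under B3/S23, and compare with the target:
  (0,0)=. (1,3)=. (3,1)=. -> step gives (2,2)='#' but target has '.' -> reject
  (0,0)=. (1,3)=. (3,1)=# -> step reproduces the target at every cell -> ACCEPT
  (0,0)=. (1,3)=# (3,1)=. -> step gives (0,2)='#' but target has '.' -> reject
  (0,0)=. (1,3)=# (3,1)=# -> step gives (0,2)='#' but target has '.' -> reject
  (0,0)=# (1,3)=. (3,1)=. -> step gives (0,1)='#' but target has '.' -> reject
  (0,0)=# (1,3)=. (3,1)=# -> step gives (0,1)='#' but target has '.' -> reject
  (0,0)=# (1,3)=# (3,1)=. -> step gives (0,1)='#' but target has '.' -> reject
  (0,0)=# (1,3)=# (3,1)=# -> step gives (0,1)='#' but target has '.' -> reject
Unique solution: (0,0)=dead, (1,3)=dead, (3,1)=live.
Check: live-neighbor counts of every cell in the completed generation 0:
122231
253433
354542
334222
Applying B3/S23 to generation 0 with these counts gives:
...##.
#.#.##
#....#
##.##.
which matches the target exactly.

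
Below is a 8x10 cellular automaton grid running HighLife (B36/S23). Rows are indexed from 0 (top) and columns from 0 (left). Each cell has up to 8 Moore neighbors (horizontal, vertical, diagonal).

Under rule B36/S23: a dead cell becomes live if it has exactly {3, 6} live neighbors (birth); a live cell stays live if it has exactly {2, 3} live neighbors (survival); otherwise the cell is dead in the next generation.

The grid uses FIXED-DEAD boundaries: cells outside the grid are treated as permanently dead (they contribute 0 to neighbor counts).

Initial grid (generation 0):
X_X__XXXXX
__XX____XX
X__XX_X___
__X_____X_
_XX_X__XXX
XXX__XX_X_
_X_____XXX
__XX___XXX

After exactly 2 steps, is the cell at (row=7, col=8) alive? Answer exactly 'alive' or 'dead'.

Simulating step by step:
Generation 0 (given above): 38 live cells
Generation 1: 32 live cells
_XXX__XX_X
__X______X
_X__X__XXX
__X_XX__XX
X____XX__X
X__X_XXX__
X__X______
__X____X_X
Generation 2: 28 live cells
_XXX____X_
______X_XX
_XX_XX_X__
_X_XX_____
_X_X_____X
XX___X_X__
_XXXX__XX_
__________

Cell (7,8) at generation 2: 0 -> dead

Answer: dead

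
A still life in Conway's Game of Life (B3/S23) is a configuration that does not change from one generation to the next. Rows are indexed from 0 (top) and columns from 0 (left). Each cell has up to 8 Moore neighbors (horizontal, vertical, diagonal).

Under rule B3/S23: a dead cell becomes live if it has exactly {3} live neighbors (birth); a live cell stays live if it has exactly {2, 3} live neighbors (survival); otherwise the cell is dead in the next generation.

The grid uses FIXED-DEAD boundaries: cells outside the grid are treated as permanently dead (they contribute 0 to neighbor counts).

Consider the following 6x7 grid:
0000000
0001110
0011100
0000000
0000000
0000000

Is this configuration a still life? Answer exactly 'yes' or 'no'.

Compute generation 1 and compare to generation 0 (given above):
Generation 1:
0000100
0010010
0010010
0001000
0000000
0000000
Cell (0,4) differs: gen0=0 vs gen1=1 -> NOT a still life.

Answer: no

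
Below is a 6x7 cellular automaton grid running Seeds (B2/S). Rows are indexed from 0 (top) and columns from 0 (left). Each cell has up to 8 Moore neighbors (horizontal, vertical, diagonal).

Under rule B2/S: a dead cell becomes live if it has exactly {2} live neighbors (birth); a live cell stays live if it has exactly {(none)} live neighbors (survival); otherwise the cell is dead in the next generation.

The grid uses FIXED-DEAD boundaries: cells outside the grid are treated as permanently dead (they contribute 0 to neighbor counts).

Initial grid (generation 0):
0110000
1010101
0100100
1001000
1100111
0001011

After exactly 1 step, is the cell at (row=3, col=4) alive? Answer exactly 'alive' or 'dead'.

Answer: dead

Derivation:
Simulating step by step:
Generation 0 (given above): 18 live cells
Generation 1: 6 live cells
1000010
0000000
0000000
0000001
0000000
1110000

Cell (3,4) at generation 1: 0 -> dead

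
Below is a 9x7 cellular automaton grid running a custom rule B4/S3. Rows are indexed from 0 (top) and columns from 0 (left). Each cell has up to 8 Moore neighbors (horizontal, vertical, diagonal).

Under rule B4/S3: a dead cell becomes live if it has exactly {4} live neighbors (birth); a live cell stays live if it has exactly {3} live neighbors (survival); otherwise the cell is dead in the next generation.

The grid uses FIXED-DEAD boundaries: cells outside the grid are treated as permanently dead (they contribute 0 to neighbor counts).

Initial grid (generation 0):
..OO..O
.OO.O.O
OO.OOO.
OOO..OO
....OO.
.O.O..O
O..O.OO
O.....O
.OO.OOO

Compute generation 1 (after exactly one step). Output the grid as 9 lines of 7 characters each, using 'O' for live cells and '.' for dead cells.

Answer: ..OO...
.......
......O
O.OO..O
.OO.O.O
......O
.....OO
.O..O..
.....O.

Derivation:
Simulating step by step:
Generation 0 (given above): 33 live cells
Generation 1: 17 live cells
(generation 1 grid is the final answer)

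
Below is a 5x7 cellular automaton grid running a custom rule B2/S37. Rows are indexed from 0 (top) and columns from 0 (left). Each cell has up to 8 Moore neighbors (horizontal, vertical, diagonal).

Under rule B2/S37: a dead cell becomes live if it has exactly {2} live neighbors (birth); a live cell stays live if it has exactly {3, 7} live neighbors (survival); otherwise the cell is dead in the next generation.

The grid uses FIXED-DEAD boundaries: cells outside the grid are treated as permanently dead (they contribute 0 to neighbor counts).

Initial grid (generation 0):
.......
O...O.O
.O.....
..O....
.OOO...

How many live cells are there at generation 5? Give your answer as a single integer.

Answer: 2

Derivation:
Simulating step by step:
Generation 0 (given above): 8 live cells
Generation 1: 9 live cells
.....O.
.O...O.
O.OO.O.
O......
..O....
Generation 2: 7 live cells
....O.O
O..O...
......O
....O..
.O.....
Generation 3: 8 live cells
...O.O.
....O.O
...OOO.
.....O.
.......
Generation 4: 4 live cells
......O
..O....
.......
...O..O
.......
Generation 5: 2 live cells
.......
.......
..OO...
.......
.......
Population at generation 5: 2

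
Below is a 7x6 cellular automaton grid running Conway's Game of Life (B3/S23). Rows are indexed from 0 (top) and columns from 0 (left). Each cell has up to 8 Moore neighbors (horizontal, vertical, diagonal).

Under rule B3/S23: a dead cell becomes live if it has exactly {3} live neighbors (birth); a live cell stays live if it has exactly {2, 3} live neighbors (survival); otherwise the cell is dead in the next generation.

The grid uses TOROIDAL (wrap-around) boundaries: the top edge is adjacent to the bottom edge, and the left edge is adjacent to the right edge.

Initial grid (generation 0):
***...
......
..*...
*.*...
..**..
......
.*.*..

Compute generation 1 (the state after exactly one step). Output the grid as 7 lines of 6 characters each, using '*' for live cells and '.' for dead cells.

Answer: ***...
..*...
.*....
..*...
.***..
...*..
**....

Derivation:
Simulating step by step:
Generation 0 (given above): 10 live cells
Generation 1: 12 live cells
(generation 1 grid is the final answer)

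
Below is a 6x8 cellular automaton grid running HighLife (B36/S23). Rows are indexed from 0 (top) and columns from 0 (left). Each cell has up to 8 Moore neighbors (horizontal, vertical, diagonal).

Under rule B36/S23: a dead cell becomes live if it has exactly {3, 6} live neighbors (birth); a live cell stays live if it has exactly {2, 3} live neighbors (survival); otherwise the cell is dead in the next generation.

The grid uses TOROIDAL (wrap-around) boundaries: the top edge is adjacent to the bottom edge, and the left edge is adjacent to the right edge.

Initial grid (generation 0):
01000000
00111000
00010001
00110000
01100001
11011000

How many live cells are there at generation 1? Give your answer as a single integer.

Simulating step by step:
Generation 0 (given above): 15 live cells
Generation 1: 10 live cells
11000000
00111000
00000000
11010000
00001000
00010000
Population at generation 1: 10

Answer: 10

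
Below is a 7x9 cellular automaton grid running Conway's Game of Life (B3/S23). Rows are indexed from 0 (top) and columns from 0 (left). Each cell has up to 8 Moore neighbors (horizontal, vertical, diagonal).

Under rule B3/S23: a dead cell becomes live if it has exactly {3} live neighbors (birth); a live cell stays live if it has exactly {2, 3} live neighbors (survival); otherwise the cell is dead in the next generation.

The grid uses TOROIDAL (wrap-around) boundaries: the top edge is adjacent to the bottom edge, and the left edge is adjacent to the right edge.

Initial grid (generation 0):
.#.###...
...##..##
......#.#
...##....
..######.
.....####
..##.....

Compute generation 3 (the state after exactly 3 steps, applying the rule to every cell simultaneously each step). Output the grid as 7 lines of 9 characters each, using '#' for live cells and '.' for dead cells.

Simulating step by step:
Generation 0 (given above): 24 live cells
Generation 1: 16 live cells
.....#...
#.##..###
.....#..#
..#......
..#.....#
........#
..##...#.
Generation 2: 18 live cells
.#..#....
#...#####
####..#.#
.........
.........
..##...##
.........
Generation 3: 17 live cells
(generation 3 grid is the final answer)

Answer: #...#.###
....#.#..
.####.#..
###......
.........
.........
..##.....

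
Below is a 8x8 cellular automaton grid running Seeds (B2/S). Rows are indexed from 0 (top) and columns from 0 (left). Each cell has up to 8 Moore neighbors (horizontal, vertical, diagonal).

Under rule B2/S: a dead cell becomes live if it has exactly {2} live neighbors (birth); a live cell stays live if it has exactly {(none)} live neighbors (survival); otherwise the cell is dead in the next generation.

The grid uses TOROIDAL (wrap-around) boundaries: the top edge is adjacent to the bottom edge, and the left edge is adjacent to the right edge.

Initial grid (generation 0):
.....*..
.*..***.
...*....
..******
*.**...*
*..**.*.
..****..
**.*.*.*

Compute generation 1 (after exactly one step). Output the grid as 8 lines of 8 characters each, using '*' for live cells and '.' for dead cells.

Simulating step by step:
Generation 0 (given above): 29 live cells
Generation 1: 5 live cells
(generation 1 grid is the final answer)

Answer: ...*....
..**....
**......
........
........
........
........
........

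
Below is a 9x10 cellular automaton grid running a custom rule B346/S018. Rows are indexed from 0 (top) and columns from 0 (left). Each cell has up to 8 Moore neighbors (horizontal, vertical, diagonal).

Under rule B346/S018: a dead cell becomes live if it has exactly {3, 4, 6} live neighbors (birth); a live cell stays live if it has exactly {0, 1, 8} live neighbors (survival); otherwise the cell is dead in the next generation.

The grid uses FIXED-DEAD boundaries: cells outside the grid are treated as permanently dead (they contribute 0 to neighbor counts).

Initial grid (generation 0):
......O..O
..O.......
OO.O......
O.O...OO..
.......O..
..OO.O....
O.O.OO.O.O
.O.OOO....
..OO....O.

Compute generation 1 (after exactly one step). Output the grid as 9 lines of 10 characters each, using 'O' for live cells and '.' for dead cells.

Answer: ......O..O
.O........
..O.......
.O........
.OOO..O...
.O..O.O.O.
OO.O..OO.O
......O.O.
....O...O.

Derivation:
Simulating step by step:
Generation 0 (given above): 27 live cells
Generation 1: 23 live cells
(generation 1 grid is the final answer)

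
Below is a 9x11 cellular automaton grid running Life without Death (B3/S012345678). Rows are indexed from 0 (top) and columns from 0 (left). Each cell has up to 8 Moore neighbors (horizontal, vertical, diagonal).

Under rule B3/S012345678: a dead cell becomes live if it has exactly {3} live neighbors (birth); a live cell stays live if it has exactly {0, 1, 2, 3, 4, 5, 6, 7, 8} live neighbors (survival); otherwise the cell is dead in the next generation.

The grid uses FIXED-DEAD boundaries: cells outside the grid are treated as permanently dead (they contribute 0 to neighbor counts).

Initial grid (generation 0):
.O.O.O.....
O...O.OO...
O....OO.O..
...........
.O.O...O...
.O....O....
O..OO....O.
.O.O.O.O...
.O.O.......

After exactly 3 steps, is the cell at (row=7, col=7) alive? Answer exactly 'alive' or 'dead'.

Answer: alive

Derivation:
Simulating step by step:
Generation 0 (given above): 26 live cells
Generation 1: 40 live cells
.O.OOOO....
OO..O.OO...
O....OO.O..
......OO...
.OOO...O...
OO.OO.O....
OO.OOOO..O.
OO.O.O.O...
.O.OO......
Generation 2: 56 live cells
OOOOOOOO...
OOOOO.OO...
OO...OO.O..
.OO..OOOO..
OOOOOO.O...
OO.OO.OO...
OO.OOOOO.O.
OO.O.O.O...
OO.OO......
Generation 3: 58 live cells
OOOOOOOO...
OOOOO.OOO..
OO...OO.O..
.OO..OOOO..
OOOOOO.O...
OO.OO.OO...
OO.OOOOO.O.
OO.O.O.OO..
OO.OO......

Cell (7,7) at generation 3: 1 -> alive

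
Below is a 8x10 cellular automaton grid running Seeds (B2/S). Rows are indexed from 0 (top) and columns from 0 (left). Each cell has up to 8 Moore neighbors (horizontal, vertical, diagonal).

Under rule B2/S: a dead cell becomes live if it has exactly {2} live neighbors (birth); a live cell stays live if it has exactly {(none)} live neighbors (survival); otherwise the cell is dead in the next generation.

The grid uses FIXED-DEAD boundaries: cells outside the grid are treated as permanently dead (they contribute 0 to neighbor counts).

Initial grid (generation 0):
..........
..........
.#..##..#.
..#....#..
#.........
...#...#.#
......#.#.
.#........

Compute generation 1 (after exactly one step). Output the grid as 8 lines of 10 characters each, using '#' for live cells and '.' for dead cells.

Simulating step by step:
Generation 0 (given above): 13 live cells
Generation 1: 21 live cells
(generation 1 grid is the final answer)

Answer: ..........
....##....
..##..##..
#..####.#.
.###..##..
......#...
..#......#
.......#..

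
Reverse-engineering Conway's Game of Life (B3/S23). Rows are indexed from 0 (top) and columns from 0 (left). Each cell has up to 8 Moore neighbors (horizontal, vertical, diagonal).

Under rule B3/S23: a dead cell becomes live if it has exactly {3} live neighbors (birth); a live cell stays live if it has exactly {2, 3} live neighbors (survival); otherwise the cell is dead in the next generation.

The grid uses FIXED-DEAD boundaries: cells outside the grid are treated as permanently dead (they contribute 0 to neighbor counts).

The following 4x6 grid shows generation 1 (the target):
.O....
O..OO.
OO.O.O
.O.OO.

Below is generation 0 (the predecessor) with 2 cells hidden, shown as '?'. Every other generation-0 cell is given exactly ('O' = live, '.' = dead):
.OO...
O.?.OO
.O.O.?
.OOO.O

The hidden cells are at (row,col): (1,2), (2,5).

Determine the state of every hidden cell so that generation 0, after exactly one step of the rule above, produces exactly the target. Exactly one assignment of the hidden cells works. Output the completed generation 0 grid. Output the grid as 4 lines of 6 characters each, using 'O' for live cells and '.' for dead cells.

Hidden generation-0 cells (in order): (1,2), (2,5).
A hidden cell only influences target cells in its own 3x3 neighborhood. Try each of the 2^2 = 4 assignments, step the completed generation 0 forward once under B3/S23, and compare with the target:
  (1,2)=. (2,5)=. -> step reproduces the target at every cell -> ACCEPT
  (1,2)=. (2,5)=O -> step gives (1,5)='O' but target has '.' -> reject
  (1,2)=O (2,5)=. -> step gives (0,2)='O' but target has '.' -> reject
  (1,2)=O (2,5)=O -> step gives (0,2)='O' but target has '.' -> reject
Unique solution: (1,2)=dead, (2,5)=dead.
Check: live-neighbor counts of every cell in the completed generation 0:
221222
244321
335353
224230
Applying B3/S23 to generation 0 with these counts gives:
.O....
O..OO.
OO.O.O
.O.OO.
which matches the target exactly.

Answer: .OO...
O...OO
.O.O..
.OOO.O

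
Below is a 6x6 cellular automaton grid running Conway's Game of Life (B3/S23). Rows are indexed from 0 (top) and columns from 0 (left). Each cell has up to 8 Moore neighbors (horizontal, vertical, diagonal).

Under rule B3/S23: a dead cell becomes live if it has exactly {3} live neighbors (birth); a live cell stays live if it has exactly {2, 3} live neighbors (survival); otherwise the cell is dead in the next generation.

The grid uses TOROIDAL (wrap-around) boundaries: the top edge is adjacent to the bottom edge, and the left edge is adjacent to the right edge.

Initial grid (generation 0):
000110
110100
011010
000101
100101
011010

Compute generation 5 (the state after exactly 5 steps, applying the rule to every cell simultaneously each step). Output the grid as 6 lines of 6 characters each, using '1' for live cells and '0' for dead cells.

Simulating step by step:
Generation 0 (given above): 16 live cells
Generation 1: 19 live cells
100011
110001
010011
010101
110101
111000
Generation 2: 10 live cells
001010
010000
010000
010100
000101
001100
Generation 3: 10 live cells
011000
011000
110000
100010
000100
001000
Generation 4: 11 live cells
000100
000000
101001
110001
000100
011100
Generation 5: 10 live cells
(generation 5 grid is the final answer)

Answer: 000100
000000
000001
011011
000110
000110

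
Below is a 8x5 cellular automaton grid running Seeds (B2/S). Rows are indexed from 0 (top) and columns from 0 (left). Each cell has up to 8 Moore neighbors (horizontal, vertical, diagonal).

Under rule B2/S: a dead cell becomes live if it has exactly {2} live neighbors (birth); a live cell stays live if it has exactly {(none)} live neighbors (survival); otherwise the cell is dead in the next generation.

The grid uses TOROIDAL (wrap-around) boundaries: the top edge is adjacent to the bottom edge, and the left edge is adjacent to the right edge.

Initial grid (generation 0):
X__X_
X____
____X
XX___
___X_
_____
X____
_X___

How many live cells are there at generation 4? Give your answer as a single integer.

Answer: 9

Derivation:
Simulating step by step:
Generation 0 (given above): 9 live cells
Generation 1: 12 live cells
__X__
_X_X_
_____
__XX_
XXX_X
____X
_X___
__X__
Generation 2: 6 live cells
_____
_____
_X__X
_____
_____
_____
X_XX_
___X_
Generation 3: 9 live cells
_____
X____
X____
X____
_____
_XXXX
_X___
_X___
Generation 4: 9 live cells
XX___
_X__X
_____
_X__X
_____
_____
____X
X_X__
Population at generation 4: 9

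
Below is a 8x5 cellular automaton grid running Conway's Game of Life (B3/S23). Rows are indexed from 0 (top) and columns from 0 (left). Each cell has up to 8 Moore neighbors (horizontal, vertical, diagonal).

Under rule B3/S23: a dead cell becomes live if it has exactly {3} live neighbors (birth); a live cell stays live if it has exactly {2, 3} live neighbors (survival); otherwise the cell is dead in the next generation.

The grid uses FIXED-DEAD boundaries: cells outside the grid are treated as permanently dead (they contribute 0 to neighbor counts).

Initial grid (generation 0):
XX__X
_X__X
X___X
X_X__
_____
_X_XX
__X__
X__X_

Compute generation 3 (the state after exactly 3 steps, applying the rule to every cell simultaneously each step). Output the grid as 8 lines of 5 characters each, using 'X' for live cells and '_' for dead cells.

Simulating step by step:
Generation 0 (given above): 15 live cells
Generation 1: 16 live cells
XX___
_X_XX
X__X_
_X___
_XXX_
__XX_
_XX_X
_____
Generation 2: 18 live cells
XXX__
_X_XX
XX_XX
XX_X_
_X_X_
____X
_XX__
_____
Generation 3: 12 live cells
(generation 3 grid is the final answer)

Answer: XXXX_
____X
_____
___X_
XX_XX
_X_X_
_____
_____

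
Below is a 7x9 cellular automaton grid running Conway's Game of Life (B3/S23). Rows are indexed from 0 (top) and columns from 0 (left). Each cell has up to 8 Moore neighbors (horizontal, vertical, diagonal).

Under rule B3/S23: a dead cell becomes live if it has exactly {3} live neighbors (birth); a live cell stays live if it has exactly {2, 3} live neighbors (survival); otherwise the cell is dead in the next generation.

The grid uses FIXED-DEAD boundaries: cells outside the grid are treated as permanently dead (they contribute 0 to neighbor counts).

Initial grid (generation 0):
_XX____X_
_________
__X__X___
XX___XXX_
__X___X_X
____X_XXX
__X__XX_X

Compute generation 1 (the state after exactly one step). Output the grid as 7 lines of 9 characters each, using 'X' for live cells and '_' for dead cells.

Answer: _________
_XX______
_X___X___
_XX__X_X_
_X______X
___X____X
_____XX_X

Derivation:
Simulating step by step:
Generation 0 (given above): 21 live cells
Generation 1: 15 live cells
(generation 1 grid is the final answer)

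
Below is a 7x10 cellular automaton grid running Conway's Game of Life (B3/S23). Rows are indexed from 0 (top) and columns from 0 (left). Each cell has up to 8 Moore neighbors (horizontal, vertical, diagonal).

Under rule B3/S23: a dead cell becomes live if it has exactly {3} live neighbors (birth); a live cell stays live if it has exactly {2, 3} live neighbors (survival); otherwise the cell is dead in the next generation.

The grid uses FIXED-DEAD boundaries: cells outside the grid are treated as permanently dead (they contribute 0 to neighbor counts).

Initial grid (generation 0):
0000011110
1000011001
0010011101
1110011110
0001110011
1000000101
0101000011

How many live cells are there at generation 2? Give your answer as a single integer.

Simulating step by step:
Generation 0 (given above): 32 live cells
Generation 1: 22 live cells
0000010110
0000100001
1010100001
0110000000
1011110001
0011000100
0000000011
Generation 2: 13 live cells
0000000010
0001110001
0010000000
1000010000
0000100000
0110000001
0000000010
Population at generation 2: 13

Answer: 13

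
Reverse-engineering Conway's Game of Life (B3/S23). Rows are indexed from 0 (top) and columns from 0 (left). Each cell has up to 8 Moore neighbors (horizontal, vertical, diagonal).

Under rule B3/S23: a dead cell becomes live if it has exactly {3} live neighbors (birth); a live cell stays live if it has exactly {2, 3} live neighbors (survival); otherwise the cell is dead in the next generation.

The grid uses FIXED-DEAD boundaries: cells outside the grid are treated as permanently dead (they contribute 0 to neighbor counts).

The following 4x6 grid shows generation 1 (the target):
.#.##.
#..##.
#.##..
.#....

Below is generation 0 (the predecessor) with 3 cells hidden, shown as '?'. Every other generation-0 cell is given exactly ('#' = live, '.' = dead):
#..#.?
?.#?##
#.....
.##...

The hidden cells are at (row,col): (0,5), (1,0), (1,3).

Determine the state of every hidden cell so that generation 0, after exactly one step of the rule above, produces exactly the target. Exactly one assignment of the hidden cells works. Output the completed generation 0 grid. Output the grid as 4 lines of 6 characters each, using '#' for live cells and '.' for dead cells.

Hidden generation-0 cells (in order): (0,5), (1,0), (1,3).
A hidden cell only influences target cells in its own 3x3 neighborhood. Try each of the 2^3 = 8 assignments, step the completed generation 0 forward once under B3/S23, and compare with the target:
  (0,5)=. (1,0)=. (1,3)=. -> step gives (0,1)='.' but target has '#' -> reject
  (0,5)=. (1,0)=. (1,3)=# -> step gives (0,1)='.' but target has '#' -> reject
  (0,5)=. (1,0)=# (1,3)=. -> step reproduces the target at every cell -> ACCEPT
  (0,5)=. (1,0)=# (1,3)=# -> step gives (0,2)='#' but target has '.' -> reject
  (0,5)=# (1,0)=. (1,3)=. -> step gives (0,1)='.' but target has '#' -> reject
  (0,5)=# (1,0)=. (1,3)=# -> step gives (0,1)='.' but target has '#' -> reject
  (0,5)=# (1,0)=# (1,3)=. -> step gives (0,4)='.' but target has '#' -> reject
  (0,5)=# (1,0)=# (1,3)=# -> step gives (0,2)='#' but target has '.' -> reject
Unique solution: (0,5)=dead, (1,0)=live, (1,3)=dead.
Check: live-neighbor counts of every cell in the completed generation 0:
132232
241321
253322
221100
Applying B3/S23 to generation 0 with these counts gives:
.#.##.
#..##.
#.##..
.#....
which matches the target exactly.

Answer: #..#..
#.#.##
#.....
.##...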